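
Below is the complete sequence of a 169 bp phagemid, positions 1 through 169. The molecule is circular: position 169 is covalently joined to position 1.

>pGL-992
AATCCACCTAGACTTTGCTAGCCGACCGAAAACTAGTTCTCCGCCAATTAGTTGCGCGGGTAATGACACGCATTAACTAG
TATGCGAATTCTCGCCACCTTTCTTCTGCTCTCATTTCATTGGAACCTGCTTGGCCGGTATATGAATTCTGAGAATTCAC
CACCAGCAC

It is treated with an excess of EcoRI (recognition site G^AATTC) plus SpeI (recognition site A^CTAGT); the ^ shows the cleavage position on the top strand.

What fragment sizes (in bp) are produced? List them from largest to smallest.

58, 48, 44, 10, 9 bp

EcoRI sites (GAATTC) start at positions 86, 144, 153.
EcoRI cuts after the first base of each site, so after positions 86, 144, 153.
SpeI sites (ACTAGT) start at positions 32, 76.
SpeI cuts after the first base of each site, so after positions 32, 76.
Combined cut positions: 32, 76, 86, 144, 153.
Circular molecule, 5 cuts → 5 fragments:
  33–76 → 44 bp
  77–86 → 10 bp
  87–144 → 58 bp
  145–153 → 9 bp
  154–169 then 1–32 → 16 + 32 = 48 bp
Sorted largest to smallest: 58, 48, 44, 10, 9 bp.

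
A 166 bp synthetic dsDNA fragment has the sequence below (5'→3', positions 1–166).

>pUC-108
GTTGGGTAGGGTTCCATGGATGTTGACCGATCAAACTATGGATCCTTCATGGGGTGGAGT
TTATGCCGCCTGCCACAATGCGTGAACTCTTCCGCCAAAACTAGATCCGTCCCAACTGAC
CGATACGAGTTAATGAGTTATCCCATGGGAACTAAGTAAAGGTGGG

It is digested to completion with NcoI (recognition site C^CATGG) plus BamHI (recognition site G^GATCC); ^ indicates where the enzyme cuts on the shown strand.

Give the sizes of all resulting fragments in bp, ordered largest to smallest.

103, 26, 23, 14 bp

NcoI sites (CCATGG) start at positions 14, 143.
NcoI cuts after the first base of each site, so after positions 14, 143.
The BamHI site (GGATCC) starts at position 40.
BamHI cuts after the first base of each site, so after position 40.
Combined cut positions: 14, 40, 143.
Linear molecule, 3 cuts → 4 fragments:
  1–14 → 14 bp
  15–40 → 26 bp
  41–143 → 103 bp
  144–166 → 23 bp
Sorted largest to smallest: 103, 26, 23, 14 bp.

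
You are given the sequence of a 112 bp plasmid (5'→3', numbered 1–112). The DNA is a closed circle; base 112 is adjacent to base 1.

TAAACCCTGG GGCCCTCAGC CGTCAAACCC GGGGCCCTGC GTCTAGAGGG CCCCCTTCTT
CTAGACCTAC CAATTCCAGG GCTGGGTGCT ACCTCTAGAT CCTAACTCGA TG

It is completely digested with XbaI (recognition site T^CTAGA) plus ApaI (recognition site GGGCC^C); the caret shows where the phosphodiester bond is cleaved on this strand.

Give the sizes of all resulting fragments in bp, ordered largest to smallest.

XbaI sites (TCTAGA) start at positions 42, 60, 94.
XbaI cuts after the first base of each site, so after positions 42, 60, 94.
ApaI sites (GGGCCC) start at positions 10, 32, 48.
ApaI cuts after base 5 of each site (before the last base), so after positions 14, 36, 52.
Combined cut positions: 14, 36, 42, 52, 60, 94.
Circular molecule, 6 cuts → 6 fragments:
  15–36 → 22 bp
  37–42 → 6 bp
  43–52 → 10 bp
  53–60 → 8 bp
  61–94 → 34 bp
  95–112 then 1–14 → 18 + 14 = 32 bp
Sorted largest to smallest: 34, 32, 22, 10, 8, 6 bp.

34, 32, 22, 10, 8, 6 bp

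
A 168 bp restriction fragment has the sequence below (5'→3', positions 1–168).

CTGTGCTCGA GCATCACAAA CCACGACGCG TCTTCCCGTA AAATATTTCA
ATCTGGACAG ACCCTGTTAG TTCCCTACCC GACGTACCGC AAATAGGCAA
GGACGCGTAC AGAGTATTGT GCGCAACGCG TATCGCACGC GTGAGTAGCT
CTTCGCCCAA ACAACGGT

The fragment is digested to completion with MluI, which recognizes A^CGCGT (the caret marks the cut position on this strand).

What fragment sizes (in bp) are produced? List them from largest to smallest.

MluI sites (ACGCGT) start at positions 26, 103, 126, 137.
MluI cuts after the first base of each site, so after positions 26, 103, 126, 137.
Linear molecule, 4 cuts → 5 fragments:
  1–26 → 26 bp
  27–103 → 77 bp
  104–126 → 23 bp
  127–137 → 11 bp
  138–168 → 31 bp
Sorted largest to smallest: 77, 31, 26, 23, 11 bp.

77, 31, 26, 23, 11 bp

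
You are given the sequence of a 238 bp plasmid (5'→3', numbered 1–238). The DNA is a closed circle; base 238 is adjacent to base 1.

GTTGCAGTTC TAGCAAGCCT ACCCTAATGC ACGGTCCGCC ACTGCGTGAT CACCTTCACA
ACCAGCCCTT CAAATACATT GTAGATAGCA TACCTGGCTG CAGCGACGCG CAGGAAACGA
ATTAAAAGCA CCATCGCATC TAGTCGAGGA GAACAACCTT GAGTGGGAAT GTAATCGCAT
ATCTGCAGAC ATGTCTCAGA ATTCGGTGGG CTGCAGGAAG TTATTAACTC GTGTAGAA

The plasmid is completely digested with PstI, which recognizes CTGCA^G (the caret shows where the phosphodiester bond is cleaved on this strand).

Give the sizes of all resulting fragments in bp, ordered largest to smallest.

125, 85, 28 bp

PstI sites (CTGCAG) start at positions 98, 183, 211.
PstI cuts after base 5 of each site (before the last base), so after positions 102, 187, 215.
Circular molecule, 3 cuts → 3 fragments:
  103–187 → 85 bp
  188–215 → 28 bp
  216–238 then 1–102 → 23 + 102 = 125 bp
Sorted largest to smallest: 125, 85, 28 bp.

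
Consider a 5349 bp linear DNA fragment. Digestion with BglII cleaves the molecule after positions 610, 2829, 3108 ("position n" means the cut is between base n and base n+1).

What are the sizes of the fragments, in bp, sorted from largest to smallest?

2241, 2219, 610, 279 bp

Linear molecule, 3 cuts → 4 fragments:
  610 − 0 = 610 bp
  2829 − 610 = 2219 bp
  3108 − 2829 = 279 bp
  5349 − 3108 = 2241 bp
Sorted largest to smallest: 2241, 2219, 610, 279 bp.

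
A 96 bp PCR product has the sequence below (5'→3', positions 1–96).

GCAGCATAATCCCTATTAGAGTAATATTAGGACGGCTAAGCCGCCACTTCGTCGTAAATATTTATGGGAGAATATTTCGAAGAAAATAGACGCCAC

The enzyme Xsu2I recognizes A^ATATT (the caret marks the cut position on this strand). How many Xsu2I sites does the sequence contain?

3

AATATT occurs starting at positions 23, 57, 71.
Xsu2I cuts at 3 sites.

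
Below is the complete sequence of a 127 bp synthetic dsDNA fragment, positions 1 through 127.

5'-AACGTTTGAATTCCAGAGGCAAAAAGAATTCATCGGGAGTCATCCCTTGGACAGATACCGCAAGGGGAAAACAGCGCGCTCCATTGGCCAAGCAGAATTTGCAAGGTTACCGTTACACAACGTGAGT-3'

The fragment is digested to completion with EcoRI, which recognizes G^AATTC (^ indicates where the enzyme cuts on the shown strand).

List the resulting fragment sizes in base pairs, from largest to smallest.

EcoRI sites (GAATTC) start at positions 8, 26.
EcoRI cuts after the first base of each site, so after positions 8, 26.
Linear molecule, 2 cuts → 3 fragments:
  1–8 → 8 bp
  9–26 → 18 bp
  27–127 → 101 bp
Sorted largest to smallest: 101, 18, 8 bp.

101, 18, 8 bp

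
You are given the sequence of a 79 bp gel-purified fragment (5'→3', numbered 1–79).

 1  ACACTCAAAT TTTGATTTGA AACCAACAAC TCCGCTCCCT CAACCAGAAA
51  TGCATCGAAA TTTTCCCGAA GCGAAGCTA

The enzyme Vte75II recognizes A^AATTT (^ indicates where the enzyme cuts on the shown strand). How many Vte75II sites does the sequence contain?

2

AAATTT occurs starting at positions 7, 58.
Vte75II cuts at 2 sites.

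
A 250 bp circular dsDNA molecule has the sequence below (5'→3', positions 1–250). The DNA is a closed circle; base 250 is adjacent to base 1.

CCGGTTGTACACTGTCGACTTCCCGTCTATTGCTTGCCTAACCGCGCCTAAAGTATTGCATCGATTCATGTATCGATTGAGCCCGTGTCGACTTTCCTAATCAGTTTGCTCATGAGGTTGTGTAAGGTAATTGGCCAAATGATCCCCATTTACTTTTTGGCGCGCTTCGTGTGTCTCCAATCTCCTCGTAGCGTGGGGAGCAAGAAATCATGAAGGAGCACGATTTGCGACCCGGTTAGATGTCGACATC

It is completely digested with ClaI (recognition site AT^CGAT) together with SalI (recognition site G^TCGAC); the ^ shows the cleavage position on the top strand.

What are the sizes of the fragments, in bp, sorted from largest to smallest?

155, 47, 22, 14, 12 bp

ClaI sites (ATCGAT) start at positions 60, 72.
ClaI cuts after base 2 of each site, so after positions 61, 73.
SalI sites (GTCGAC) start at positions 14, 87, 242.
SalI cuts after the first base of each site, so after positions 14, 87, 242.
Combined cut positions: 14, 61, 73, 87, 242.
Circular molecule, 5 cuts → 5 fragments:
  15–61 → 47 bp
  62–73 → 12 bp
  74–87 → 14 bp
  88–242 → 155 bp
  243–250 then 1–14 → 8 + 14 = 22 bp
Sorted largest to smallest: 155, 47, 22, 14, 12 bp.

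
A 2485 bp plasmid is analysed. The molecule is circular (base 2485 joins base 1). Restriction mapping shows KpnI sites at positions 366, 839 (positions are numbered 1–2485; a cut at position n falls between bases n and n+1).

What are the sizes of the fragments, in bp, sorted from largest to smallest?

Circular molecule, 2 cuts → 2 fragments:
  839 − 366 = 473 bp
  wrap: 2485 − 839 + 366 = 2012 bp
Sorted largest to smallest: 2012, 473 bp.

2012, 473 bp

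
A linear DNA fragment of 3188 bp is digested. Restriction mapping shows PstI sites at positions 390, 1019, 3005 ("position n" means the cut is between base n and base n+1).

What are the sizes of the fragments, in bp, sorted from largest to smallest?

1986, 629, 390, 183 bp

Linear molecule, 3 cuts → 4 fragments:
  390 − 0 = 390 bp
  1019 − 390 = 629 bp
  3005 − 1019 = 1986 bp
  3188 − 3005 = 183 bp
Sorted largest to smallest: 1986, 629, 390, 183 bp.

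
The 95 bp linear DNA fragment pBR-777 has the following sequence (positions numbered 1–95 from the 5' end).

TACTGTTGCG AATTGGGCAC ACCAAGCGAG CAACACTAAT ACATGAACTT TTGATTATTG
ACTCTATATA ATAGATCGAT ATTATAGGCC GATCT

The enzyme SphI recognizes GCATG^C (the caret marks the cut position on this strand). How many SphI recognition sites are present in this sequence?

0

No occurrence of GCATGC is present in the sequence.
SphI does not cut: 0 sites.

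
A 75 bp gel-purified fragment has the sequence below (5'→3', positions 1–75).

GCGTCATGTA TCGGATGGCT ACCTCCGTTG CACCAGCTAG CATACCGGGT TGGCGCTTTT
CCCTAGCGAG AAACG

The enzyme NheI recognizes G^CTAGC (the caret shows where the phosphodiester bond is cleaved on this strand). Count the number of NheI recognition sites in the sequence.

GCTAGC occurs starting at position 36.
NheI cuts at 1 site.

1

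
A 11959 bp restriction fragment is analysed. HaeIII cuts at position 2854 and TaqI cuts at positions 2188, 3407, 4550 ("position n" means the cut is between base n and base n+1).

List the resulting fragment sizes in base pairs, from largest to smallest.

Combined cut positions (sorted): 2188, 2854, 3407, 4550.
Linear molecule, 4 cuts → 5 fragments:
  2188 − 0 = 2188 bp
  2854 − 2188 = 666 bp
  3407 − 2854 = 553 bp
  4550 − 3407 = 1143 bp
  11959 − 4550 = 7409 bp
Sorted largest to smallest: 7409, 2188, 1143, 666, 553 bp.

7409, 2188, 1143, 666, 553 bp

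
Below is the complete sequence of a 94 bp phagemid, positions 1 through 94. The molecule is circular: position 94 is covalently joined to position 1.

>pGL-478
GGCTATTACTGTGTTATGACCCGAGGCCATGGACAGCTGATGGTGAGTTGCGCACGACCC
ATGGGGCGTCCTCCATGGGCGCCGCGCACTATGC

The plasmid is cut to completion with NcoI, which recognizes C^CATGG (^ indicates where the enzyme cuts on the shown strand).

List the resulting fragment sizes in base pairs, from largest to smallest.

48, 32, 14 bp

NcoI sites (CCATGG) start at positions 27, 59, 73.
NcoI cuts after the first base of each site, so after positions 27, 59, 73.
Circular molecule, 3 cuts → 3 fragments:
  28–59 → 32 bp
  60–73 → 14 bp
  74–94 then 1–27 → 21 + 27 = 48 bp
Sorted largest to smallest: 48, 32, 14 bp.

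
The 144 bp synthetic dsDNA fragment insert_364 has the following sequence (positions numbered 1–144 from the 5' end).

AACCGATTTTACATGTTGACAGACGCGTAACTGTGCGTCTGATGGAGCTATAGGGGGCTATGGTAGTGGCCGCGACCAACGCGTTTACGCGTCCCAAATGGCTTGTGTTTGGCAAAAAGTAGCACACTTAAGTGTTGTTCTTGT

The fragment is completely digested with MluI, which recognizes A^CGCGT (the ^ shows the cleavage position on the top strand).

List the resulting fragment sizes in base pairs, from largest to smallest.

57, 56, 23, 8 bp

MluI sites (ACGCGT) start at positions 23, 79, 87.
MluI cuts after the first base of each site, so after positions 23, 79, 87.
Linear molecule, 3 cuts → 4 fragments:
  1–23 → 23 bp
  24–79 → 56 bp
  80–87 → 8 bp
  88–144 → 57 bp
Sorted largest to smallest: 57, 56, 23, 8 bp.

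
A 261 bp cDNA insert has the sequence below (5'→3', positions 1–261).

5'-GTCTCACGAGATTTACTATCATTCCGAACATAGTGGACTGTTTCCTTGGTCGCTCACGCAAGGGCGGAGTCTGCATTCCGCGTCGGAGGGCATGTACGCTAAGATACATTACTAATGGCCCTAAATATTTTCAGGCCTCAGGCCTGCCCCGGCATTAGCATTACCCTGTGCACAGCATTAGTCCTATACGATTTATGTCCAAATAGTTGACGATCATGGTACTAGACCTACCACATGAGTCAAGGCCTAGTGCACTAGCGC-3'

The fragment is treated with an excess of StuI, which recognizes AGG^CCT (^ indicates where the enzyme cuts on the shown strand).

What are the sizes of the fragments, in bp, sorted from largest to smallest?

135, 103, 16, 7 bp

StuI sites (AGGCCT) start at positions 133, 140, 243.
StuI cuts after base 3 of each site, so after positions 135, 142, 245.
Linear molecule, 3 cuts → 4 fragments:
  1–135 → 135 bp
  136–142 → 7 bp
  143–245 → 103 bp
  246–261 → 16 bp
Sorted largest to smallest: 135, 103, 16, 7 bp.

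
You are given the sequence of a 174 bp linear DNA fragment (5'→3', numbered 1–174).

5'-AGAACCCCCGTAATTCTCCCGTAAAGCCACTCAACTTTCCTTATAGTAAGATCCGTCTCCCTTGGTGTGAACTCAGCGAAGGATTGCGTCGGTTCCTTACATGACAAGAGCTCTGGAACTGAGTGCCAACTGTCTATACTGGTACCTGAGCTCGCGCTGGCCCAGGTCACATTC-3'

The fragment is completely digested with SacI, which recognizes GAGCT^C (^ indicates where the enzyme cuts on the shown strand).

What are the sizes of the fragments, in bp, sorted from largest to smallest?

SacI sites (GAGCTC) start at positions 108, 148.
SacI cuts after base 5 of each site (before the last base), so after positions 112, 152.
Linear molecule, 2 cuts → 3 fragments:
  1–112 → 112 bp
  113–152 → 40 bp
  153–174 → 22 bp
Sorted largest to smallest: 112, 40, 22 bp.

112, 40, 22 bp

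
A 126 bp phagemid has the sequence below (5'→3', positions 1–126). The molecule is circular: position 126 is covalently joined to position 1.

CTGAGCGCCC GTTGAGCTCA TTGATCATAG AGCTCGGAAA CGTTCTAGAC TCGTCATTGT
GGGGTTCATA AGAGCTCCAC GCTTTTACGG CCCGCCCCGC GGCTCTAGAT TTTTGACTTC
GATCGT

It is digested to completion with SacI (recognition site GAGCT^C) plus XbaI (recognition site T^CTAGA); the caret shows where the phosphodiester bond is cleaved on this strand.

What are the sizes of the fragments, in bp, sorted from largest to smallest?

40, 32, 28, 16, 10 bp

SacI sites (GAGCTC) start at positions 14, 30, 72.
SacI cuts after base 5 of each site (before the last base), so after positions 18, 34, 76.
XbaI sites (TCTAGA) start at positions 44, 104.
XbaI cuts after the first base of each site, so after positions 44, 104.
Combined cut positions: 18, 34, 44, 76, 104.
Circular molecule, 5 cuts → 5 fragments:
  19–34 → 16 bp
  35–44 → 10 bp
  45–76 → 32 bp
  77–104 → 28 bp
  105–126 then 1–18 → 22 + 18 = 40 bp
Sorted largest to smallest: 40, 32, 28, 16, 10 bp.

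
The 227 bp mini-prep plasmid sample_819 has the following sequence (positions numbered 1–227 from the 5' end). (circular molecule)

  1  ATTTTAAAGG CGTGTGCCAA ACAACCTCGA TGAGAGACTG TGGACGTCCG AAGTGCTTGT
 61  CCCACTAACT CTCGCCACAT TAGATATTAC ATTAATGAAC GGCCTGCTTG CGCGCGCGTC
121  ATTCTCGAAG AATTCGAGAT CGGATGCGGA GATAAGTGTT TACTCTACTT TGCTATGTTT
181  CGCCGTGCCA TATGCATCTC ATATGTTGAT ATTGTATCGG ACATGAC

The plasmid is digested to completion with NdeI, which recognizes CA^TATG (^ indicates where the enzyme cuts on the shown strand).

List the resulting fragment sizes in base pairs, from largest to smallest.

216, 11 bp

NdeI sites (CATATG) start at positions 189, 200.
NdeI cuts after base 2 of each site, so after positions 190, 201.
Circular molecule, 2 cuts → 2 fragments:
  191–201 → 11 bp
  202–227 then 1–190 → 26 + 190 = 216 bp
Sorted largest to smallest: 216, 11 bp.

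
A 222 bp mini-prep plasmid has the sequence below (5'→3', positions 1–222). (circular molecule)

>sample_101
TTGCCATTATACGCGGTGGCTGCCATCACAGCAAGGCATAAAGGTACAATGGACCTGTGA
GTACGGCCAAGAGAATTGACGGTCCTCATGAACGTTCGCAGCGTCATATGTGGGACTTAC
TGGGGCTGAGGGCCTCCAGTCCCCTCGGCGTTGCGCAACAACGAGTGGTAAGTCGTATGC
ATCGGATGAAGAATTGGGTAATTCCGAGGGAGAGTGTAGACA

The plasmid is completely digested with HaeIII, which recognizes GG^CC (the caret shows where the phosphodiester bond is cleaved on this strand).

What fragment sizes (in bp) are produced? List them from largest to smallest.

156, 66 bp

HaeIII sites (GGCC) start at positions 65, 131.
HaeIII cuts after base 2 of each site, so after positions 66, 132.
Circular molecule, 2 cuts → 2 fragments:
  67–132 → 66 bp
  133–222 then 1–66 → 90 + 66 = 156 bp
Sorted largest to smallest: 156, 66 bp.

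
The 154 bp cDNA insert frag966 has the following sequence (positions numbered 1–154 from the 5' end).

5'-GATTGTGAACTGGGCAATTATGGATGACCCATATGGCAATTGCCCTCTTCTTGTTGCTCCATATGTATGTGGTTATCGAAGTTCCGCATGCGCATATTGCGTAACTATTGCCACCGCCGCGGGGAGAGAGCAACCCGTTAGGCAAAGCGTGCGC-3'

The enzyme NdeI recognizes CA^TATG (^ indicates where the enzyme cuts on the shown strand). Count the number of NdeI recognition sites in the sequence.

2

CATATG occurs starting at positions 30, 60.
NdeI cuts at 2 sites.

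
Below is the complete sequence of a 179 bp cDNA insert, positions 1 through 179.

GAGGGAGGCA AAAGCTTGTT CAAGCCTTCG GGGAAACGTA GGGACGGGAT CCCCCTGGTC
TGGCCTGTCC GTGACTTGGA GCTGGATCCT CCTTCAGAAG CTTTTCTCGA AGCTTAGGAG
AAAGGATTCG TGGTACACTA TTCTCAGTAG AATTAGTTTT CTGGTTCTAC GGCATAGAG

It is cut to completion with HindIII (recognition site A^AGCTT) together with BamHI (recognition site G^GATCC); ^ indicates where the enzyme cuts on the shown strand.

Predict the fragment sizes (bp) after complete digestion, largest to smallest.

69, 37, 35, 14, 12, 12 bp

HindIII sites (AAGCTT) start at positions 12, 98, 110.
HindIII cuts after the first base of each site, so after positions 12, 98, 110.
BamHI sites (GGATCC) start at positions 47, 84.
BamHI cuts after the first base of each site, so after positions 47, 84.
Combined cut positions: 12, 47, 84, 98, 110.
Linear molecule, 5 cuts → 6 fragments:
  1–12 → 12 bp
  13–47 → 35 bp
  48–84 → 37 bp
  85–98 → 14 bp
  99–110 → 12 bp
  111–179 → 69 bp
Sorted largest to smallest: 69, 37, 35, 14, 12, 12 bp.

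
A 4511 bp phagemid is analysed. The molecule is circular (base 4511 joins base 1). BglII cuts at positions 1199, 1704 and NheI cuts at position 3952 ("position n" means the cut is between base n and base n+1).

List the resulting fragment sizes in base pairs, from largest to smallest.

Combined cut positions (sorted): 1199, 1704, 3952.
Circular molecule, 3 cuts → 3 fragments:
  1704 − 1199 = 505 bp
  3952 − 1704 = 2248 bp
  wrap: 4511 − 3952 + 1199 = 1758 bp
Sorted largest to smallest: 2248, 1758, 505 bp.

2248, 1758, 505 bp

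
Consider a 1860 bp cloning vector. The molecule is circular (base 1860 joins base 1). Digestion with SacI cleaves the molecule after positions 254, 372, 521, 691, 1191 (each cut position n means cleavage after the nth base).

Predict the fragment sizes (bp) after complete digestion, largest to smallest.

923, 500, 170, 149, 118 bp

Circular molecule, 5 cuts → 5 fragments:
  372 − 254 = 118 bp
  521 − 372 = 149 bp
  691 − 521 = 170 bp
  1191 − 691 = 500 bp
  wrap: 1860 − 1191 + 254 = 923 bp
Sorted largest to smallest: 923, 500, 170, 149, 118 bp.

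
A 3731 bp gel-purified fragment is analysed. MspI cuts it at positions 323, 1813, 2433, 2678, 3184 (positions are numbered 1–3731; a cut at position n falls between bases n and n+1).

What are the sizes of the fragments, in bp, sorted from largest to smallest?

1490, 620, 547, 506, 323, 245 bp

Linear molecule, 5 cuts → 6 fragments:
  323 − 0 = 323 bp
  1813 − 323 = 1490 bp
  2433 − 1813 = 620 bp
  2678 − 2433 = 245 bp
  3184 − 2678 = 506 bp
  3731 − 3184 = 547 bp
Sorted largest to smallest: 1490, 620, 547, 506, 323, 245 bp.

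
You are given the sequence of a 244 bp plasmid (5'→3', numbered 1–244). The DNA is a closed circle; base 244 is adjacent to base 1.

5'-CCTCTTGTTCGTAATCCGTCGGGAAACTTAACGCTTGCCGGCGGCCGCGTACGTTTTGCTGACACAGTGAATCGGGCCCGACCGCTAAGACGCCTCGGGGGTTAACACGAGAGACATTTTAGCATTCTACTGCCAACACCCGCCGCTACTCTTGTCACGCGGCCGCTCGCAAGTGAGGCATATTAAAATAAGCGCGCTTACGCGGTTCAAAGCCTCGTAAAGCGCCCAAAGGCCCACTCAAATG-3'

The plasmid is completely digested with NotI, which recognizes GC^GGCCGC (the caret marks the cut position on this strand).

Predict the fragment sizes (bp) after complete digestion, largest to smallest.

126, 118 bp

NotI sites (GCGGCCGC) start at positions 41, 159.
NotI cuts after base 2 of each site, so after positions 42, 160.
Circular molecule, 2 cuts → 2 fragments:
  43–160 → 118 bp
  161–244 then 1–42 → 84 + 42 = 126 bp
Sorted largest to smallest: 126, 118 bp.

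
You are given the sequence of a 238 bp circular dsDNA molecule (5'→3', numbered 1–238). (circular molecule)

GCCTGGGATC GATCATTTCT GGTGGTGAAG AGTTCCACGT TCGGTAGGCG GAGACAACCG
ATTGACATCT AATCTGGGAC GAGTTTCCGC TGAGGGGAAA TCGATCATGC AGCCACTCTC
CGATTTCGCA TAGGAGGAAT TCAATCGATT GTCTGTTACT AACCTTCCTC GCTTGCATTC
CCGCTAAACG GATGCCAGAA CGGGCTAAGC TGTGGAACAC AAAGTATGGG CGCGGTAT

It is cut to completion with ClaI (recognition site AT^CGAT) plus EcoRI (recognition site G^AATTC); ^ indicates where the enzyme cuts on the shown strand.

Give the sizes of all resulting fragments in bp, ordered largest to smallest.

102, 92, 36, 8 bp

ClaI sites (ATCGAT) start at positions 8, 100, 144.
ClaI cuts after base 2 of each site, so after positions 9, 101, 145.
The EcoRI site (GAATTC) starts at position 137.
EcoRI cuts after the first base of each site, so after position 137.
Combined cut positions: 9, 101, 137, 145.
Circular molecule, 4 cuts → 4 fragments:
  10–101 → 92 bp
  102–137 → 36 bp
  138–145 → 8 bp
  146–238 then 1–9 → 93 + 9 = 102 bp
Sorted largest to smallest: 102, 92, 36, 8 bp.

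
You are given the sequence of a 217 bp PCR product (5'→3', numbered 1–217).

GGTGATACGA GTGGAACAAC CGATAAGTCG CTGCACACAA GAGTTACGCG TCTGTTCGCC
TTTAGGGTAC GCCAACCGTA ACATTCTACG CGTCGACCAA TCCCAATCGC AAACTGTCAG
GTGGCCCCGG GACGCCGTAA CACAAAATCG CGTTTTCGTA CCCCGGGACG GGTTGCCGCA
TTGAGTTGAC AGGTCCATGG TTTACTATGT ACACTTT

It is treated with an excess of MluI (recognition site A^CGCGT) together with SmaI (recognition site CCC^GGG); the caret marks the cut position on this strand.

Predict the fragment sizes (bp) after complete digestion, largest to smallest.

MluI sites (ACGCGT) start at positions 46, 88.
MluI cuts after the first base of each site, so after positions 46, 88.
SmaI sites (CCCGGG) start at positions 126, 162.
SmaI cuts after base 3 of each site, so after positions 128, 164.
Combined cut positions: 46, 88, 128, 164.
Linear molecule, 4 cuts → 5 fragments:
  1–46 → 46 bp
  47–88 → 42 bp
  89–128 → 40 bp
  129–164 → 36 bp
  165–217 → 53 bp
Sorted largest to smallest: 53, 46, 42, 40, 36 bp.

53, 46, 42, 40, 36 bp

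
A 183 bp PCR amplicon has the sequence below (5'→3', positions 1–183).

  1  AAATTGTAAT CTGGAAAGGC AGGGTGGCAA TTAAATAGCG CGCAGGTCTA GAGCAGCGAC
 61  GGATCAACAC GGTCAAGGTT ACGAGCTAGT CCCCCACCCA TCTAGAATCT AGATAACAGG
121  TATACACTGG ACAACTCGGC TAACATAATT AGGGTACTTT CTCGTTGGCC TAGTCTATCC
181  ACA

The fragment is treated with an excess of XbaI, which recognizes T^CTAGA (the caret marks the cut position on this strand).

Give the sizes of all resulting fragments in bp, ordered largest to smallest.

75, 54, 47, 7 bp

XbaI sites (TCTAGA) start at positions 47, 101, 108.
XbaI cuts after the first base of each site, so after positions 47, 101, 108.
Linear molecule, 3 cuts → 4 fragments:
  1–47 → 47 bp
  48–101 → 54 bp
  102–108 → 7 bp
  109–183 → 75 bp
Sorted largest to smallest: 75, 54, 47, 7 bp.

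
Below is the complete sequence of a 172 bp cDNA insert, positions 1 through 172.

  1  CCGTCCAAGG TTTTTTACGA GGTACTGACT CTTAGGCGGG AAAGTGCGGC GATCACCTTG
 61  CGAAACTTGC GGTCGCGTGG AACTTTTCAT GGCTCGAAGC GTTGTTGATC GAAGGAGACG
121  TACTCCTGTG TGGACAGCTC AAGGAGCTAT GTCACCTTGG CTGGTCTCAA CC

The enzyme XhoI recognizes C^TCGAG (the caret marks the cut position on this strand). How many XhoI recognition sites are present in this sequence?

0

No occurrence of CTCGAG is present in the sequence.
XhoI does not cut: 0 sites.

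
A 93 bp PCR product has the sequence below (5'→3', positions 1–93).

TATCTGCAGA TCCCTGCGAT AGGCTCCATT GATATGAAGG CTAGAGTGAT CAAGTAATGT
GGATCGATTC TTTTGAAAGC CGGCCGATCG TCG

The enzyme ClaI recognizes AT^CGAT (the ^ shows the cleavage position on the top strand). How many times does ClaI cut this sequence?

ATCGAT occurs starting at position 63.
ClaI cuts at 1 site.

1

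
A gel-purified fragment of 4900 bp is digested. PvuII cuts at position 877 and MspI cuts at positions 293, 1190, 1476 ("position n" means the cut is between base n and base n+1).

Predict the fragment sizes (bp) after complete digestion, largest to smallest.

Combined cut positions (sorted): 293, 877, 1190, 1476.
Linear molecule, 4 cuts → 5 fragments:
  293 − 0 = 293 bp
  877 − 293 = 584 bp
  1190 − 877 = 313 bp
  1476 − 1190 = 286 bp
  4900 − 1476 = 3424 bp
Sorted largest to smallest: 3424, 584, 313, 293, 286 bp.

3424, 584, 313, 293, 286 bp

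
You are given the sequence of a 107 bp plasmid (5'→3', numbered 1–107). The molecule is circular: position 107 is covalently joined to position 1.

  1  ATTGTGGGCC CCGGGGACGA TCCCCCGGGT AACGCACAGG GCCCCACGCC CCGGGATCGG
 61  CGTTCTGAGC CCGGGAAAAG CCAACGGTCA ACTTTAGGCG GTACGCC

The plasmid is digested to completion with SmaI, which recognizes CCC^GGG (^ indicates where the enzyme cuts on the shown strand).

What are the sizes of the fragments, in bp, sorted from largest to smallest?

47, 26, 20, 14 bp

SmaI sites (CCCGGG) start at positions 10, 24, 50, 70.
SmaI cuts after base 3 of each site, so after positions 12, 26, 52, 72.
Circular molecule, 4 cuts → 4 fragments:
  13–26 → 14 bp
  27–52 → 26 bp
  53–72 → 20 bp
  73–107 then 1–12 → 35 + 12 = 47 bp
Sorted largest to smallest: 47, 26, 20, 14 bp.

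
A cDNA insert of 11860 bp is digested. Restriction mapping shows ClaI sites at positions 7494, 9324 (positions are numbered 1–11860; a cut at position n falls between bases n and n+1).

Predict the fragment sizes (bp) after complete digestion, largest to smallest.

Linear molecule, 2 cuts → 3 fragments:
  7494 − 0 = 7494 bp
  9324 − 7494 = 1830 bp
  11860 − 9324 = 2536 bp
Sorted largest to smallest: 7494, 2536, 1830 bp.

7494, 2536, 1830 bp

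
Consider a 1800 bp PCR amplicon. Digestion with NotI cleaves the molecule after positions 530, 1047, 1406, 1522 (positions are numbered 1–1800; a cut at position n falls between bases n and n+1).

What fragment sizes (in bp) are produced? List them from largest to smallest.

530, 517, 359, 278, 116 bp

Linear molecule, 4 cuts → 5 fragments:
  530 − 0 = 530 bp
  1047 − 530 = 517 bp
  1406 − 1047 = 359 bp
  1522 − 1406 = 116 bp
  1800 − 1522 = 278 bp
Sorted largest to smallest: 530, 517, 359, 278, 116 bp.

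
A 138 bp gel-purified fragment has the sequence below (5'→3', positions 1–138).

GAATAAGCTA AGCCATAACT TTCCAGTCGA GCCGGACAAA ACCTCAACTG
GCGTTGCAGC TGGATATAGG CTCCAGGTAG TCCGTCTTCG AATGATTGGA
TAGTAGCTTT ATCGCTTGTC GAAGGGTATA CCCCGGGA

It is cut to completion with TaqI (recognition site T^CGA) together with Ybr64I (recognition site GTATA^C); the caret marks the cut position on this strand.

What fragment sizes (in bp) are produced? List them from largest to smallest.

TaqI sites (TCGA) start at positions 27, 88, 119.
TaqI cuts after the first base of each site, so after positions 27, 88, 119.
The Ybr64I site (GTATAC) starts at position 126.
Ybr64I cuts after base 5 of each site (before the last base), so after position 130.
Combined cut positions: 27, 88, 119, 130.
Linear molecule, 4 cuts → 5 fragments:
  1–27 → 27 bp
  28–88 → 61 bp
  89–119 → 31 bp
  120–130 → 11 bp
  131–138 → 8 bp
Sorted largest to smallest: 61, 31, 27, 11, 8 bp.

61, 31, 27, 11, 8 bp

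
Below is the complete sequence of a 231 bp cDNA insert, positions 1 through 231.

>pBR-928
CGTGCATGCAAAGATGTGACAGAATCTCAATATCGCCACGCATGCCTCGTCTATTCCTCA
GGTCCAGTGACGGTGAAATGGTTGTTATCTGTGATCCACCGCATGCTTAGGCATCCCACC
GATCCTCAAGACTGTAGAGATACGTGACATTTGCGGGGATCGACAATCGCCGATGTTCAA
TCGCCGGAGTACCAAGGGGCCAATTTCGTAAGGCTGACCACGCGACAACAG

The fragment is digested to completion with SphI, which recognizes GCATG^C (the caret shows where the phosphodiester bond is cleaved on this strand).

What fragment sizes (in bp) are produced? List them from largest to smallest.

SphI sites (GCATGC) start at positions 4, 40, 101.
SphI cuts after base 5 of each site (before the last base), so after positions 8, 44, 105.
Linear molecule, 3 cuts → 4 fragments:
  1–8 → 8 bp
  9–44 → 36 bp
  45–105 → 61 bp
  106–231 → 126 bp
Sorted largest to smallest: 126, 61, 36, 8 bp.

126, 61, 36, 8 bp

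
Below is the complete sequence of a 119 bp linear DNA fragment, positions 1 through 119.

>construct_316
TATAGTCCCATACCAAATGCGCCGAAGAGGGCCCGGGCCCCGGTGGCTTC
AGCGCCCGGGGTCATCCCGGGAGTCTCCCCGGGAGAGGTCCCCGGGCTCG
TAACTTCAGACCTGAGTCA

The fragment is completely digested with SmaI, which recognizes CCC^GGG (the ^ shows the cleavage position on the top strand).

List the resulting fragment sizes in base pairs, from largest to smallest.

SmaI sites (CCCGGG) start at positions 32, 55, 66, 78, 91.
SmaI cuts after base 3 of each site, so after positions 34, 57, 68, 80, 93.
Linear molecule, 5 cuts → 6 fragments:
  1–34 → 34 bp
  35–57 → 23 bp
  58–68 → 11 bp
  69–80 → 12 bp
  81–93 → 13 bp
  94–119 → 26 bp
Sorted largest to smallest: 34, 26, 23, 13, 12, 11 bp.

34, 26, 23, 13, 12, 11 bp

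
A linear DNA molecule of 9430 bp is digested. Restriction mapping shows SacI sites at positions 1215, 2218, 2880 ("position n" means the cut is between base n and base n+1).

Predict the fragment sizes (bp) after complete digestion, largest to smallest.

6550, 1215, 1003, 662 bp

Linear molecule, 3 cuts → 4 fragments:
  1215 − 0 = 1215 bp
  2218 − 1215 = 1003 bp
  2880 − 2218 = 662 bp
  9430 − 2880 = 6550 bp
Sorted largest to smallest: 6550, 1215, 1003, 662 bp.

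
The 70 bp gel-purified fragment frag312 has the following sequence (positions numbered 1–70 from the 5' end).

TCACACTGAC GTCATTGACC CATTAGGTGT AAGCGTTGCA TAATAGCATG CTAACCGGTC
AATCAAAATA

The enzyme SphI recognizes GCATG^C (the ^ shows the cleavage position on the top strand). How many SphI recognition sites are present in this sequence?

1

GCATGC occurs starting at position 46.
SphI cuts at 1 site.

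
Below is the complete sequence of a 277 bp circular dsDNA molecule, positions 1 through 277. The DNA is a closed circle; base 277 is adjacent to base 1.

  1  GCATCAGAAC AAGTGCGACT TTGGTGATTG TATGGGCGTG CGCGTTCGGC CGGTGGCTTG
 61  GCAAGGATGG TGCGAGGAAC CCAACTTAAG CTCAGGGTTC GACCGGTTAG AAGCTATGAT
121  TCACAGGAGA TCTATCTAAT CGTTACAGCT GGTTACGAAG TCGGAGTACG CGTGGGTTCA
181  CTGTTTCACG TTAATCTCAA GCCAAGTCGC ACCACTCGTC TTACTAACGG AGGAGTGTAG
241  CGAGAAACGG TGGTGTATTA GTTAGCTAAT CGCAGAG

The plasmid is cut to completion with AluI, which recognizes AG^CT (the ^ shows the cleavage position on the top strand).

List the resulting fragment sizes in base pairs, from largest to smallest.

117, 102, 35, 23 bp

AluI sites (AGCT) start at positions 89, 112, 147, 264.
AluI cuts after base 2 of each site, so after positions 90, 113, 148, 265.
Circular molecule, 4 cuts → 4 fragments:
  91–113 → 23 bp
  114–148 → 35 bp
  149–265 → 117 bp
  266–277 then 1–90 → 12 + 90 = 102 bp
Sorted largest to smallest: 117, 102, 35, 23 bp.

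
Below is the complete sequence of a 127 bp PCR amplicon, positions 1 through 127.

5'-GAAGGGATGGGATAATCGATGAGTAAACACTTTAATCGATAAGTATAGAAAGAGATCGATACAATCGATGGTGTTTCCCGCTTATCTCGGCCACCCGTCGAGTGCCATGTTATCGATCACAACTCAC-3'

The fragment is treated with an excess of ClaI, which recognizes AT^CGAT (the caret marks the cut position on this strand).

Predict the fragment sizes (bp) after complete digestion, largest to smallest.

48, 20, 20, 16, 14, 9 bp

ClaI sites (ATCGAT) start at positions 15, 35, 55, 64, 112.
ClaI cuts after base 2 of each site, so after positions 16, 36, 56, 65, 113.
Linear molecule, 5 cuts → 6 fragments:
  1–16 → 16 bp
  17–36 → 20 bp
  37–56 → 20 bp
  57–65 → 9 bp
  66–113 → 48 bp
  114–127 → 14 bp
Sorted largest to smallest: 48, 20, 20, 16, 14, 9 bp.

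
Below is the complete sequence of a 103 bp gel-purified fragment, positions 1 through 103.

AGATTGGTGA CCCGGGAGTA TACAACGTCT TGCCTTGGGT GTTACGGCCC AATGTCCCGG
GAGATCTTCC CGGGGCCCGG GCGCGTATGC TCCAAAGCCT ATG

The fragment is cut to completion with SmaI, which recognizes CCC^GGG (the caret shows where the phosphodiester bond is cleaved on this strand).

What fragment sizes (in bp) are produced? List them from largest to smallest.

45, 25, 13, 13, 7 bp

SmaI sites (CCCGGG) start at positions 11, 56, 69, 76.
SmaI cuts after base 3 of each site, so after positions 13, 58, 71, 78.
Linear molecule, 4 cuts → 5 fragments:
  1–13 → 13 bp
  14–58 → 45 bp
  59–71 → 13 bp
  72–78 → 7 bp
  79–103 → 25 bp
Sorted largest to smallest: 45, 25, 13, 13, 7 bp.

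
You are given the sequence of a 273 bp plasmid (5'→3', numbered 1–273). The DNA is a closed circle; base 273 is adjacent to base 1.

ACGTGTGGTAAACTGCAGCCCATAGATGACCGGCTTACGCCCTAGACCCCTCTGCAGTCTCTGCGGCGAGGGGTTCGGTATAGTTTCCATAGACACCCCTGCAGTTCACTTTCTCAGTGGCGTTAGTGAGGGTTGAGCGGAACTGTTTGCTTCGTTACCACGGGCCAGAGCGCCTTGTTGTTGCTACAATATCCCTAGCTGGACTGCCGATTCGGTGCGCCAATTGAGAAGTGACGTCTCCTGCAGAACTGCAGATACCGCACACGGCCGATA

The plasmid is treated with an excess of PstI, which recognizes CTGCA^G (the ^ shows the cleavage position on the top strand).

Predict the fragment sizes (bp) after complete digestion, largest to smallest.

142, 47, 39, 37, 8 bp

PstI sites (CTGCAG) start at positions 13, 52, 99, 241, 249.
PstI cuts after base 5 of each site (before the last base), so after positions 17, 56, 103, 245, 253.
Circular molecule, 5 cuts → 5 fragments:
  18–56 → 39 bp
  57–103 → 47 bp
  104–245 → 142 bp
  246–253 → 8 bp
  254–273 then 1–17 → 20 + 17 = 37 bp
Sorted largest to smallest: 142, 47, 39, 37, 8 bp.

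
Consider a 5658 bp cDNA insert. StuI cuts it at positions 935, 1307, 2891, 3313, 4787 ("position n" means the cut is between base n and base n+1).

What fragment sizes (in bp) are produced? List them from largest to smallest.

1584, 1474, 935, 871, 422, 372 bp

Linear molecule, 5 cuts → 6 fragments:
  935 − 0 = 935 bp
  1307 − 935 = 372 bp
  2891 − 1307 = 1584 bp
  3313 − 2891 = 422 bp
  4787 − 3313 = 1474 bp
  5658 − 4787 = 871 bp
Sorted largest to smallest: 1584, 1474, 935, 871, 422, 372 bp.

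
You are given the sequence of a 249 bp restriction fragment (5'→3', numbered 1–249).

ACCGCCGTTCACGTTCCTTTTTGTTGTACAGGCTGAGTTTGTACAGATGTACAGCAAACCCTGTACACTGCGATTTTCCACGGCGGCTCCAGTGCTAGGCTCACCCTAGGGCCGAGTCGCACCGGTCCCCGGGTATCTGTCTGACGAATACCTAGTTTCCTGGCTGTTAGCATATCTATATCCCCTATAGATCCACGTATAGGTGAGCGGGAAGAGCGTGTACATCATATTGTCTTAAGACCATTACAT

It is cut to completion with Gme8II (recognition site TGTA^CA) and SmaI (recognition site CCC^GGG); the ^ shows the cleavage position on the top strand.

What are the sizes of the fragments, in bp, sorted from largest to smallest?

92, 65, 28, 27, 15, 14, 8 bp

Gme8II sites (TGTACA) start at positions 25, 40, 48, 62, 219.
Gme8II cuts after base 4 of each site, so after positions 28, 43, 51, 65, 222.
The SmaI site (CCCGGG) starts at position 128.
SmaI cuts after base 3 of each site, so after position 130.
Combined cut positions: 28, 43, 51, 65, 130, 222.
Linear molecule, 6 cuts → 7 fragments:
  1–28 → 28 bp
  29–43 → 15 bp
  44–51 → 8 bp
  52–65 → 14 bp
  66–130 → 65 bp
  131–222 → 92 bp
  223–249 → 27 bp
Sorted largest to smallest: 92, 65, 28, 27, 15, 14, 8 bp.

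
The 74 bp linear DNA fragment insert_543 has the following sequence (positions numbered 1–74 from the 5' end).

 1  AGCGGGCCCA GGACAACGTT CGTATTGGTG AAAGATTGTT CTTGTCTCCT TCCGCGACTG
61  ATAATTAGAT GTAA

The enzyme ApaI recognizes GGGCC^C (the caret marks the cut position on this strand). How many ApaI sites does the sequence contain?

1

GGGCCC occurs starting at position 4.
ApaI cuts at 1 site.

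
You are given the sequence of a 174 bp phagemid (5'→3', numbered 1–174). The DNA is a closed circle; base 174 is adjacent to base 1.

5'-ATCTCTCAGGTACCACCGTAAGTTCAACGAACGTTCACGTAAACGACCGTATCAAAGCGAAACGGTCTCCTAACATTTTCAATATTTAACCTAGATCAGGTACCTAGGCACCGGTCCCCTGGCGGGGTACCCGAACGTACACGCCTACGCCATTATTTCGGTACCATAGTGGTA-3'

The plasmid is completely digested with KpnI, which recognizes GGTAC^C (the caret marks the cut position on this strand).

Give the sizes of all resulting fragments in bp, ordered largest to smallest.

KpnI sites (GGTACC) start at positions 9, 99, 126, 160.
KpnI cuts after base 5 of each site (before the last base), so after positions 13, 103, 130, 164.
Circular molecule, 4 cuts → 4 fragments:
  14–103 → 90 bp
  104–130 → 27 bp
  131–164 → 34 bp
  165–174 then 1–13 → 10 + 13 = 23 bp
Sorted largest to smallest: 90, 34, 27, 23 bp.

90, 34, 27, 23 bp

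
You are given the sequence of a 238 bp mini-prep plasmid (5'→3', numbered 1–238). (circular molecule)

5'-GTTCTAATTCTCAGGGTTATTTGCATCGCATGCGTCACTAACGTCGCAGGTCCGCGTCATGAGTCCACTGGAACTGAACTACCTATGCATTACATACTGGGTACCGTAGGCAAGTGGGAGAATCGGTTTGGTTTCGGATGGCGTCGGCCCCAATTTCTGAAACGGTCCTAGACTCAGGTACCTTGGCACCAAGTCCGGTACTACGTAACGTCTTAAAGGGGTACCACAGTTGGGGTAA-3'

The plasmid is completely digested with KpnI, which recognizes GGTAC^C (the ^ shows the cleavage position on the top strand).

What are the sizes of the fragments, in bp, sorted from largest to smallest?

118, 77, 43 bp

KpnI sites (GGTACC) start at positions 100, 177, 220.
KpnI cuts after base 5 of each site (before the last base), so after positions 104, 181, 224.
Circular molecule, 3 cuts → 3 fragments:
  105–181 → 77 bp
  182–224 → 43 bp
  225–238 then 1–104 → 14 + 104 = 118 bp
Sorted largest to smallest: 118, 77, 43 bp.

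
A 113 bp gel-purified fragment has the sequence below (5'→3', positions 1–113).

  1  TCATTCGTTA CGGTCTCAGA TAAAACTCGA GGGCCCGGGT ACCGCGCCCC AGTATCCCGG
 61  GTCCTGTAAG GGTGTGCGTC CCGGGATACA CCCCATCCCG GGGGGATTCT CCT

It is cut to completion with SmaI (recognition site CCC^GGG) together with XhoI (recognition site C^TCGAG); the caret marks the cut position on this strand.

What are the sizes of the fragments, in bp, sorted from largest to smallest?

SmaI sites (CCCGGG) start at positions 34, 56, 80, 97.
SmaI cuts after base 3 of each site, so after positions 36, 58, 82, 99.
The XhoI site (CTCGAG) starts at position 26.
XhoI cuts after the first base of each site, so after position 26.
Combined cut positions: 26, 36, 58, 82, 99.
Linear molecule, 5 cuts → 6 fragments:
  1–26 → 26 bp
  27–36 → 10 bp
  37–58 → 22 bp
  59–82 → 24 bp
  83–99 → 17 bp
  100–113 → 14 bp
Sorted largest to smallest: 26, 24, 22, 17, 14, 10 bp.

26, 24, 22, 17, 14, 10 bp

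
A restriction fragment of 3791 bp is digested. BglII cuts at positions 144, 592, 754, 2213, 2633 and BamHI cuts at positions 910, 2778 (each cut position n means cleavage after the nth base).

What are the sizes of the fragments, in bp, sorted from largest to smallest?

Combined cut positions (sorted): 144, 592, 754, 910, 2213, 2633, 2778.
Linear molecule, 7 cuts → 8 fragments:
  144 − 0 = 144 bp
  592 − 144 = 448 bp
  754 − 592 = 162 bp
  910 − 754 = 156 bp
  2213 − 910 = 1303 bp
  2633 − 2213 = 420 bp
  2778 − 2633 = 145 bp
  3791 − 2778 = 1013 bp
Sorted largest to smallest: 1303, 1013, 448, 420, 162, 156, 145, 144 bp.

1303, 1013, 448, 420, 162, 156, 145, 144 bp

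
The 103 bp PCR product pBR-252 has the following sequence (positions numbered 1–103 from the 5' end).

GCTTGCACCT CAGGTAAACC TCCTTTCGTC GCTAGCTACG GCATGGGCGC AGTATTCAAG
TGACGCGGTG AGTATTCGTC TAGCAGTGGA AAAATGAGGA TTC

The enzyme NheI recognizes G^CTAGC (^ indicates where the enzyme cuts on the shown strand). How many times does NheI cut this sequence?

1

GCTAGC occurs starting at position 31.
NheI cuts at 1 site.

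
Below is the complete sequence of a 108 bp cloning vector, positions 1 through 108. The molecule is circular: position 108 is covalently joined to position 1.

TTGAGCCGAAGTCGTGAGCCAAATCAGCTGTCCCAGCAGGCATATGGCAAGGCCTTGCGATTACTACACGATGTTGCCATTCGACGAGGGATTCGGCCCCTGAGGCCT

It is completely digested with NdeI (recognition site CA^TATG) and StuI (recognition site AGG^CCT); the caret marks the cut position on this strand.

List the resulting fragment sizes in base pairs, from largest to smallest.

53, 45, 10 bp

The NdeI site (CATATG) starts at position 41.
NdeI cuts after base 2 of each site, so after position 42.
StuI sites (AGGCCT) start at positions 50, 103.
StuI cuts after base 3 of each site, so after positions 52, 105.
Combined cut positions: 42, 52, 105.
Circular molecule, 3 cuts → 3 fragments:
  43–52 → 10 bp
  53–105 → 53 bp
  106–108 then 1–42 → 3 + 42 = 45 bp
Sorted largest to smallest: 53, 45, 10 bp.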